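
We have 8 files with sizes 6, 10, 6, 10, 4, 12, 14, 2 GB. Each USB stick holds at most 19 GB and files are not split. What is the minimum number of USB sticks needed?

4

Total = 14 + 12 + 10 + 10 + 6 + 6 + 4 + 2 = 64 GB.
Lower bound: ⌈64/19⌉ = 4 USB sticks.
A packing using 4 USB sticks:
  USB stick 1: 14 + 4 = 18
  USB stick 2: 12 + 6 = 18
  USB stick 3: 10 + 6 + 2 = 18
  USB stick 4: 10 = 10
This matches the lower bound, so 4 is optimal.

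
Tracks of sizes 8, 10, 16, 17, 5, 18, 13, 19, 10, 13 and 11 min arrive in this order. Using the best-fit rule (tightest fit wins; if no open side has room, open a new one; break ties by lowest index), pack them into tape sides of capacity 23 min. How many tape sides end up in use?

8

  8 → side 1 (new)  [load 8/23]
  10 → side 1  [load 18/23]
  16 → side 2 (new)  [load 16/23]
  17 → side 3 (new)  [load 17/23]
  5 → side 1  [load 23/23]
  18 → side 4 (new)  [load 18/23]
  13 → side 5 (new)  [load 13/23]
  19 → side 6 (new)  [load 19/23]
  10 → side 5  [load 23/23]
  13 → side 7 (new)  [load 13/23]
  11 → side 8 (new)  [load 11/23]
8 tape sides opened.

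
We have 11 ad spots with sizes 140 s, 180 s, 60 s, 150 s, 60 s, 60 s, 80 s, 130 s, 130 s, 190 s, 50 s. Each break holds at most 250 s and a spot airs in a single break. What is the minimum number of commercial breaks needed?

Total = 190 + 180 + 150 + 140 + 130 + 130 + 80 + 60 + 60 + 60 + 50 = 1230 s.
Lower bound: ⌈1230/250⌉ = 5 commercial breaks.
Also, 6 ad spots each exceed 125 s, and no two of those can share a break, so at least 6 commercial breaks are needed.
A packing using 6 commercial breaks:
  break 1: 190 + 60 = 250
  break 2: 180 + 60 = 240
  break 3: 150 + 80 = 230
  break 4: 140 + 60 + 50 = 250
  break 5: 130 = 130
  break 6: 130 = 130
This matches the lower bound, so 6 is optimal.

6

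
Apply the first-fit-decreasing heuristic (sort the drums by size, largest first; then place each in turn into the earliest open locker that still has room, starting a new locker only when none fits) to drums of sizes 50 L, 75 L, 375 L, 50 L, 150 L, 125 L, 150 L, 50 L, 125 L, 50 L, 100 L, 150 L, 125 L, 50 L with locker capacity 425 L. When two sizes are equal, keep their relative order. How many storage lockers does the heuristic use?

4

Sorted descending: 375, 150, 150, 150, 125, 125, 125, 100, 75, 50, 50, 50, 50, 50.
  375 → locker 1 (new)  [load 375/425]
  150 → locker 2 (new)  [load 150/425]
  150 → locker 2  [load 300/425]
  150 → locker 3 (new)  [load 150/425]
  125 → locker 2  [load 425/425]
  125 → locker 3  [load 275/425]
  125 → locker 3  [load 400/425]
  100 → locker 4 (new)  [load 100/425]
  75 → locker 4  [load 175/425]
  50 → locker 1  [load 425/425]
  50 → locker 4  [load 225/425]
  50 → locker 4  [load 275/425]
  50 → locker 4  [load 325/425]
  50 → locker 4  [load 375/425]
4 storage lockers opened.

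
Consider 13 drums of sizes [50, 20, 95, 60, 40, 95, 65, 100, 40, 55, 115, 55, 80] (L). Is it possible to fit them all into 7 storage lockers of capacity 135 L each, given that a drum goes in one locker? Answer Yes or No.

A valid assignment using 7 storage lockers:
  locker 1: 115 + 20 = 135
  locker 2: 100 = 100
  locker 3: 95 + 40 = 135
  locker 4: 95 + 40 = 135
  locker 5: 80 + 55 = 135
  locker 6: 65 + 60 = 125
  locker 7: 55 + 50 = 105
Every load is within 135 L, so 7 storage lockers suffice.

Yes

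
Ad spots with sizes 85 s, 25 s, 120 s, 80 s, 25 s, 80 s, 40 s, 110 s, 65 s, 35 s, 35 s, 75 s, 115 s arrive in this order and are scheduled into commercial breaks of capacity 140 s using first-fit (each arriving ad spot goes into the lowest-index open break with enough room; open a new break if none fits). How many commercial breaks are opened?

  85 → break 1 (new)  [load 85/140]
  25 → break 1  [load 110/140]
  120 → break 2 (new)  [load 120/140]
  80 → break 3 (new)  [load 80/140]
  25 → break 1  [load 135/140]
  80 → break 4 (new)  [load 80/140]
  40 → break 3  [load 120/140]
  110 → break 5 (new)  [load 110/140]
  65 → break 6 (new)  [load 65/140]
  35 → break 4  [load 115/140]
  35 → break 6  [load 100/140]
  75 → break 7 (new)  [load 75/140]
  115 → break 8 (new)  [load 115/140]
8 commercial breaks opened.

8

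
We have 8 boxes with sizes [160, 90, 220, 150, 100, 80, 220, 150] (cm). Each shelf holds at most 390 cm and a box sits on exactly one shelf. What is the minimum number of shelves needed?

Total = 220 + 220 + 160 + 150 + 150 + 100 + 90 + 80 = 1170 cm.
Lower bound: ⌈1170/390⌉ = 3 shelves.
A packing using 4 shelves:
  shelf 1: 220 + 160 = 380
  shelf 2: 220 + 150 = 370
  shelf 3: 150 + 100 + 90 = 340
  shelf 4: 80 = 80
No arrangement into 3 shelves stays within capacity, so 4 is optimal.

4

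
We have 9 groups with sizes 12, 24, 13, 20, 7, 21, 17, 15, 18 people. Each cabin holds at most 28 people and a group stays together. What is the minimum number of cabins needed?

7

Total = 24 + 21 + 20 + 18 + 17 + 15 + 13 + 12 + 7 = 147 people.
Lower bound: ⌈147/28⌉ = 6 cabins.
A packing using 7 cabins:
  cabin 1: 24 = 24
  cabin 2: 21 + 7 = 28
  cabin 3: 20 = 20
  cabin 4: 18 = 18
  cabin 5: 17 = 17
  cabin 6: 15 + 13 = 28
  cabin 7: 12 = 12
No arrangement into 6 cabins stays within capacity, so 7 is optimal.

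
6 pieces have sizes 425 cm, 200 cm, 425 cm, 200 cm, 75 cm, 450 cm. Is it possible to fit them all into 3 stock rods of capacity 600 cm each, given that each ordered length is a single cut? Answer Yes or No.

No

Total = 1775 cm; ⌈1775/600⌉ = 3.
The bound of 3 does not rule out 3, but exhaustive search shows no assignment into 3 stock rods of capacity 600 cm exists — the minimum is 4.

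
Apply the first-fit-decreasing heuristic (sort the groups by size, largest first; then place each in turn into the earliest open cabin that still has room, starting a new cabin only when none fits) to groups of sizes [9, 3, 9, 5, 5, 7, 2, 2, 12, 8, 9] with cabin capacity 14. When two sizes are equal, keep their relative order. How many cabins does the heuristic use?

6

Sorted descending: 12, 9, 9, 9, 8, 7, 5, 5, 3, 2, 2.
  12 → cabin 1 (new)  [load 12/14]
  9 → cabin 2 (new)  [load 9/14]
  9 → cabin 3 (new)  [load 9/14]
  9 → cabin 4 (new)  [load 9/14]
  8 → cabin 5 (new)  [load 8/14]
  7 → cabin 6 (new)  [load 7/14]
  5 → cabin 2  [load 14/14]
  5 → cabin 3  [load 14/14]
  3 → cabin 4  [load 12/14]
  2 → cabin 1  [load 14/14]
  2 → cabin 4  [load 14/14]
6 cabins opened.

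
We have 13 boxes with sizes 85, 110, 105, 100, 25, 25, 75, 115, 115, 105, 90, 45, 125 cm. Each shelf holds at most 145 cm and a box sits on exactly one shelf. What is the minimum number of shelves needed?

Total = 125 + 115 + 115 + 110 + 105 + 105 + 100 + 90 + 85 + 75 + 45 + 25 + 25 = 1120 cm.
Lower bound: ⌈1120/145⌉ = 8 shelves.
Also, 10 boxes each exceed 145/2 cm, and no two of those can share a shelf, so at least 10 shelves are needed.
A packing using 10 shelves:
  shelf 1: 125 = 125
  shelf 2: 115 + 25 = 140
  shelf 3: 115 + 25 = 140
  shelf 4: 110 = 110
  shelf 5: 105 = 105
  shelf 6: 105 = 105
  shelf 7: 100 + 45 = 145
  shelf 8: 90 = 90
  shelf 9: 85 = 85
  shelf 10: 75 = 75
This matches the lower bound, so 10 is optimal.

10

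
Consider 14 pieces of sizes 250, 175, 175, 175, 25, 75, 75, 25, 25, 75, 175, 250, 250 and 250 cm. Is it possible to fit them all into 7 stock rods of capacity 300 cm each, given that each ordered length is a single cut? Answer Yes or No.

No

Total = 2000 cm; ⌈2000/300⌉ = 7.
8 pieces each exceed half the capacity and cannot share a stock rod, forcing at least 8 stock rods.
At least 8 stock rods are required, but only 7 are allowed.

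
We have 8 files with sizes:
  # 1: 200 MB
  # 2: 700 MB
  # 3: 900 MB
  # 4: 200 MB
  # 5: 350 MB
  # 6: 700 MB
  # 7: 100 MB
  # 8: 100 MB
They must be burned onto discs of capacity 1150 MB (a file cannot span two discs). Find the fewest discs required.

Total = 900 + 700 + 700 + 350 + 200 + 200 + 100 + 100 = 3250 MB.
Lower bound: ⌈3250/1150⌉ = 3 discs.
A packing using 3 discs:
  disc 1: 900 + 200 = 1100
  disc 2: 700 + 350 + 100 = 1150
  disc 3: 700 + 200 + 100 = 1000
This matches the lower bound, so 3 is optimal.

3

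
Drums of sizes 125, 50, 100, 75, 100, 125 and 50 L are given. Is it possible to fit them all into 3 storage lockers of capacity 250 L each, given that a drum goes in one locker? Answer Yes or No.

Yes

A valid assignment using 3 storage lockers:
  locker 1: 125 + 125 = 250
  locker 2: 100 + 100 + 50 = 250
  locker 3: 75 + 50 = 125
Every load is within 250 L, so 3 storage lockers suffice.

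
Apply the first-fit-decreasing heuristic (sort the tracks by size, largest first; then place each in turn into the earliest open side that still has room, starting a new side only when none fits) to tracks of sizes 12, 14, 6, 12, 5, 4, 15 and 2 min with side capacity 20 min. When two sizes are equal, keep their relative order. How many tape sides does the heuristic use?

4

Sorted descending: 15, 14, 12, 12, 6, 5, 4, 2.
  15 → side 1 (new)  [load 15/20]
  14 → side 2 (new)  [load 14/20]
  12 → side 3 (new)  [load 12/20]
  12 → side 4 (new)  [load 12/20]
  6 → side 2  [load 20/20]
  5 → side 1  [load 20/20]
  4 → side 3  [load 16/20]
  2 → side 3  [load 18/20]
4 tape sides opened.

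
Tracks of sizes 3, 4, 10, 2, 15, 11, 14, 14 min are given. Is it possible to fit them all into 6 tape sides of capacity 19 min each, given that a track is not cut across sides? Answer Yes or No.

A valid assignment using 5 tape sides:
  side 1: 15 + 4 = 19
  side 2: 14 + 3 + 2 = 19
  side 3: 14 = 14
  side 4: 11 = 11
  side 5: 10 = 10
That uses only 5 ≤ 6, so 6 tape sides are enough.

Yes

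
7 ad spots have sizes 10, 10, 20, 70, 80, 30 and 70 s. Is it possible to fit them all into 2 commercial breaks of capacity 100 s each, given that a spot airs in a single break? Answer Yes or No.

No

Total = 290 s; ⌈290/100⌉ = 3.
At least 3 commercial breaks are required, but only 2 are allowed.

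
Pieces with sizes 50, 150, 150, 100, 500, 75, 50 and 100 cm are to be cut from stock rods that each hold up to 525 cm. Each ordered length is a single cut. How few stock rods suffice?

Total = 500 + 150 + 150 + 100 + 100 + 75 + 50 + 50 = 1175 cm.
Lower bound: ⌈1175/525⌉ = 3 stock rods.
A packing using 3 stock rods:
  stock rod 1: 500 = 500
  stock rod 2: 150 + 150 + 100 + 100 = 500
  stock rod 3: 75 + 50 + 50 = 175
This matches the lower bound, so 3 is optimal.

3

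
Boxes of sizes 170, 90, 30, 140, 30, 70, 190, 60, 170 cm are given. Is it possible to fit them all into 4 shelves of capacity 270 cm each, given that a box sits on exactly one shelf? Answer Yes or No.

Yes

A valid assignment using 4 shelves:
  shelf 1: 190 + 70 = 260
  shelf 2: 170 + 90 = 260
  shelf 3: 170 + 60 + 30 = 260
  shelf 4: 140 + 30 = 170
Every load is within 270 cm, so 4 shelves suffice.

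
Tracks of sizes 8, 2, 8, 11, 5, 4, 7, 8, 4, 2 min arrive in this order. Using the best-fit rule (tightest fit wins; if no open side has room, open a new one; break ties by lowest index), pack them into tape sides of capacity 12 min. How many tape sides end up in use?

5

  8 → side 1 (new)  [load 8/12]
  2 → side 1  [load 10/12]
  8 → side 2 (new)  [load 8/12]
  11 → side 3 (new)  [load 11/12]
  5 → side 4 (new)  [load 5/12]
  4 → side 2  [load 12/12]
  7 → side 4  [load 12/12]
  8 → side 5 (new)  [load 8/12]
  4 → side 5  [load 12/12]
  2 → side 1  [load 12/12]
5 tape sides opened.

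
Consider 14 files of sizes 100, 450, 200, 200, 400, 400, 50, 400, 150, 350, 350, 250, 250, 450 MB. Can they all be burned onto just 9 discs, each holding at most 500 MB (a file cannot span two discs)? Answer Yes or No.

Yes

A valid assignment using 9 discs:
  disc 1: 450 + 50 = 500
  disc 2: 450 = 450
  disc 3: 400 + 100 = 500
  disc 4: 400 = 400
  disc 5: 400 = 400
  disc 6: 350 + 150 = 500
  disc 7: 350 = 350
  disc 8: 250 + 250 = 500
  disc 9: 200 + 200 = 400
Every load is within 500 MB, so 9 discs suffice.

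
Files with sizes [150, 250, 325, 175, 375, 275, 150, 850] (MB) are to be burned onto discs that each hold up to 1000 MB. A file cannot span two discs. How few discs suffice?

Total = 850 + 375 + 325 + 275 + 250 + 175 + 150 + 150 = 2550 MB.
Lower bound: ⌈2550/1000⌉ = 3 discs.
A packing using 3 discs:
  disc 1: 850 + 150 = 1000
  disc 2: 375 + 325 + 275 = 975
  disc 3: 250 + 175 + 150 = 575
This matches the lower bound, so 3 is optimal.

3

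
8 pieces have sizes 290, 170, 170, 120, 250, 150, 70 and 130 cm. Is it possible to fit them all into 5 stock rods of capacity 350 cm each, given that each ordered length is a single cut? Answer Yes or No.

A valid assignment using 5 stock rods:
  stock rod 1: 290 = 290
  stock rod 2: 250 + 70 = 320
  stock rod 3: 170 + 170 = 340
  stock rod 4: 150 + 130 = 280
  stock rod 5: 120 = 120
Every load is within 350 cm, so 5 stock rods suffice.

Yes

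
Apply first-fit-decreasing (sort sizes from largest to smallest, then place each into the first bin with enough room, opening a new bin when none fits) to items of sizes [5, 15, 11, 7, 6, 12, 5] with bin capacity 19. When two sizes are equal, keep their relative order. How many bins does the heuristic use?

Sorted descending: 15, 12, 11, 7, 6, 5, 5.
  15 → bin 1 (new)  [load 15/19]
  12 → bin 2 (new)  [load 12/19]
  11 → bin 3 (new)  [load 11/19]
  7 → bin 2  [load 19/19]
  6 → bin 3  [load 17/19]
  5 → bin 4 (new)  [load 5/19]
  5 → bin 4  [load 10/19]
4 bins opened.

4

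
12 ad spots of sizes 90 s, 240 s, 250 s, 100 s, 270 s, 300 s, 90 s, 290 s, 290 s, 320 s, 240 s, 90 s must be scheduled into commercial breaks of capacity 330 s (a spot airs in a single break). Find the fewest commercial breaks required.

Total = 320 + 300 + 290 + 290 + 270 + 250 + 240 + 240 + 100 + 90 + 90 + 90 = 2570 s.
Lower bound: ⌈2570/330⌉ = 8 commercial breaks.
A packing using 9 commercial breaks:
  break 1: 320 = 320
  break 2: 300 = 300
  break 3: 290 = 290
  break 4: 290 = 290
  break 5: 270 = 270
  break 6: 250 = 250
  break 7: 240 + 90 = 330
  break 8: 240 + 90 = 330
  break 9: 100 + 90 = 190
No arrangement into 8 commercial breaks stays within capacity, so 9 is optimal.

9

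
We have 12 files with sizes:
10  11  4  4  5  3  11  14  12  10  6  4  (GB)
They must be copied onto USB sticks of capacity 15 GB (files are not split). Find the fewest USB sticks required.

Total = 14 + 12 + 11 + 11 + 10 + 10 + 6 + 5 + 4 + 4 + 4 + 3 = 94 GB.
Lower bound: ⌈94/15⌉ = 7 USB sticks.
A packing using 7 USB sticks:
  USB stick 1: 14 = 14
  USB stick 2: 12 + 3 = 15
  USB stick 3: 11 + 4 = 15
  USB stick 4: 11 + 4 = 15
  USB stick 5: 10 + 5 = 15
  USB stick 6: 10 + 4 = 14
  USB stick 7: 6 = 6
This matches the lower bound, so 7 is optimal.

7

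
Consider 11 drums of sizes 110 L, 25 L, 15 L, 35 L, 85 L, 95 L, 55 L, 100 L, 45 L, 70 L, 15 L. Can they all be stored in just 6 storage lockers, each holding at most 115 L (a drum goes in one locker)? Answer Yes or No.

Yes

A valid assignment using 6 storage lockers:
  locker 1: 110 = 110
  locker 2: 100 + 15 = 115
  locker 3: 95 + 15 = 110
  locker 4: 85 + 25 = 110
  locker 5: 70 + 45 = 115
  locker 6: 55 + 35 = 90
Every load is within 115 L, so 6 storage lockers suffice.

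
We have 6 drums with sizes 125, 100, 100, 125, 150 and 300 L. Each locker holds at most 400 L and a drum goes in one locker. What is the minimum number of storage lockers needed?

Total = 300 + 150 + 125 + 125 + 100 + 100 = 900 L.
Lower bound: ⌈900/400⌉ = 3 storage lockers.
A packing using 3 storage lockers:
  locker 1: 300 + 100 = 400
  locker 2: 150 + 125 + 125 = 400
  locker 3: 100 = 100
This matches the lower bound, so 3 is optimal.

3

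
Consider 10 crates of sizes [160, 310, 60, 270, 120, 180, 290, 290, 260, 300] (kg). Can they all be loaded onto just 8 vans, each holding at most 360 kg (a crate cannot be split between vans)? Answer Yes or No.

Yes

A valid assignment using 8 vans:
  van 1: 310 = 310
  van 2: 300 + 60 = 360
  van 3: 290 = 290
  van 4: 290 = 290
  van 5: 270 = 270
  van 6: 260 = 260
  van 7: 180 + 160 = 340
  van 8: 120 = 120
Every load is within 360 kg, so 8 vans suffice.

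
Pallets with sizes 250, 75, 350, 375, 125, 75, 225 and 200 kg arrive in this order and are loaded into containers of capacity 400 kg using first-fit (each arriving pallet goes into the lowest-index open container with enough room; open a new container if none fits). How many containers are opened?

  250 → container 1 (new)  [load 250/400]
  75 → container 1  [load 325/400]
  350 → container 2 (new)  [load 350/400]
  375 → container 3 (new)  [load 375/400]
  125 → container 4 (new)  [load 125/400]
  75 → container 1  [load 400/400]
  225 → container 4  [load 350/400]
  200 → container 5 (new)  [load 200/400]
5 containers opened.

5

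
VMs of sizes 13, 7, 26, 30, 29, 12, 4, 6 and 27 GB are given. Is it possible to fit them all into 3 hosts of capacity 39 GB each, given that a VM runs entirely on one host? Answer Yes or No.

Total = 154 GB; ⌈154/39⌉ = 4.
At least 4 hosts are required, but only 3 are allowed.

No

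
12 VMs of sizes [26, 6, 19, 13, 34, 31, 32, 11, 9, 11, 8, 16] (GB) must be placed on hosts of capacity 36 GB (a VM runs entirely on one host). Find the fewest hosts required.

7

Total = 34 + 32 + 31 + 26 + 19 + 16 + 13 + 11 + 11 + 9 + 8 + 6 = 216 GB.
Lower bound: ⌈216/36⌉ = 6 hosts.
A packing using 7 hosts:
  host 1: 34 = 34
  host 2: 32 = 32
  host 3: 31 = 31
  host 4: 26 + 9 = 35
  host 5: 19 + 16 = 35
  host 6: 13 + 11 + 11 = 35
  host 7: 8 + 6 = 14
No arrangement into 6 hosts stays within capacity, so 7 is optimal.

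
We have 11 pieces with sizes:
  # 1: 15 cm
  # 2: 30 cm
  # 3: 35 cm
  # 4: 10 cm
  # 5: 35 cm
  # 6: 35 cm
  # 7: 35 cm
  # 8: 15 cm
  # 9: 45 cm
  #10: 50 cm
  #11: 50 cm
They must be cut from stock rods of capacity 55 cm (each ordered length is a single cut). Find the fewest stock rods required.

8

Total = 50 + 50 + 45 + 35 + 35 + 35 + 35 + 30 + 15 + 15 + 10 = 355 cm.
Lower bound: ⌈355/55⌉ = 7 stock rods.
Also, 8 pieces each exceed 55/2 cm, and no two of those can share a stock rod, so at least 8 stock rods are needed.
A packing using 8 stock rods:
  stock rod 1: 50 = 50
  stock rod 2: 50 = 50
  stock rod 3: 45 + 10 = 55
  stock rod 4: 35 + 15 = 50
  stock rod 5: 35 + 15 = 50
  stock rod 6: 35 = 35
  stock rod 7: 35 = 35
  stock rod 8: 30 = 30
This matches the lower bound, so 8 is optimal.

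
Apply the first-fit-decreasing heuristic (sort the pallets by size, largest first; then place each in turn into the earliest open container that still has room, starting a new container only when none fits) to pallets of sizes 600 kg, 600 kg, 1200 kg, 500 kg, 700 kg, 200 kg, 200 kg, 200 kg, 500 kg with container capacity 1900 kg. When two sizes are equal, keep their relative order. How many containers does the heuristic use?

Sorted descending: 1200, 700, 600, 600, 500, 500, 200, 200, 200.
  1200 → container 1 (new)  [load 1200/1900]
  700 → container 1  [load 1900/1900]
  600 → container 2 (new)  [load 600/1900]
  600 → container 2  [load 1200/1900]
  500 → container 2  [load 1700/1900]
  500 → container 3 (new)  [load 500/1900]
  200 → container 2  [load 1900/1900]
  200 → container 3  [load 700/1900]
  200 → container 3  [load 900/1900]
3 containers opened.

3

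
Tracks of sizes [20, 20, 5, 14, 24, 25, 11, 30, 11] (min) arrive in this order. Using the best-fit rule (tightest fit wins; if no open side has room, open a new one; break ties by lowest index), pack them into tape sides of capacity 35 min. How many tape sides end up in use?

  20 → side 1 (new)  [load 20/35]
  20 → side 2 (new)  [load 20/35]
  5 → side 1  [load 25/35]
  14 → side 2  [load 34/35]
  24 → side 3 (new)  [load 24/35]
  25 → side 4 (new)  [load 25/35]
  11 → side 3  [load 35/35]
  30 → side 5 (new)  [load 30/35]
  11 → side 6 (new)  [load 11/35]
6 tape sides opened.

6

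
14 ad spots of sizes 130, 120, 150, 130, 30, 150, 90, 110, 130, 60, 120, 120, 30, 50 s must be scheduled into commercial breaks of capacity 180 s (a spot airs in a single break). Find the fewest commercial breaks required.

Total = 150 + 150 + 130 + 130 + 130 + 120 + 120 + 120 + 110 + 90 + 60 + 50 + 30 + 30 = 1420 s.
Lower bound: ⌈1420/180⌉ = 8 commercial breaks.
Also, 9 ad spots each exceed 90 s, and no two of those can share a break, so at least 9 commercial breaks are needed.
A packing using 10 commercial breaks:
  break 1: 150 + 30 = 180
  break 2: 150 + 30 = 180
  break 3: 130 + 50 = 180
  break 4: 130 = 130
  break 5: 130 = 130
  break 6: 120 + 60 = 180
  break 7: 120 = 120
  break 8: 120 = 120
  break 9: 110 = 110
  break 10: 90 = 90
No arrangement into 9 commercial breaks stays within capacity, so 10 is optimal.

10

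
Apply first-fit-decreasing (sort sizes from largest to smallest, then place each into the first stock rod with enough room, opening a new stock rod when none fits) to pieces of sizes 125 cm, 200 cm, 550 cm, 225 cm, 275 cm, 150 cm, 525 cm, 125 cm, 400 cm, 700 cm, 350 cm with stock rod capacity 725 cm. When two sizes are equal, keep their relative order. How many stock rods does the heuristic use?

Sorted descending: 700, 550, 525, 400, 350, 275, 225, 200, 150, 125, 125.
  700 → stock rod 1 (new)  [load 700/725]
  550 → stock rod 2 (new)  [load 550/725]
  525 → stock rod 3 (new)  [load 525/725]
  400 → stock rod 4 (new)  [load 400/725]
  350 → stock rod 5 (new)  [load 350/725]
  275 → stock rod 4  [load 675/725]
  225 → stock rod 5  [load 575/725]
  200 → stock rod 3  [load 725/725]
  150 → stock rod 2  [load 700/725]
  125 → stock rod 5  [load 700/725]
  125 → stock rod 6 (new)  [load 125/725]
6 stock rods opened.

6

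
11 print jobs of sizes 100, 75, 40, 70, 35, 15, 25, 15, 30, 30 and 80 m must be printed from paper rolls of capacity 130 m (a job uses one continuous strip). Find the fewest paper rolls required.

Total = 100 + 80 + 75 + 70 + 40 + 35 + 30 + 30 + 25 + 15 + 15 = 515 m.
Lower bound: ⌈515/130⌉ = 4 paper rolls.
A packing using 4 paper rolls:
  roll 1: 100 + 30 = 130
  roll 2: 80 + 35 + 15 = 130
  roll 3: 75 + 40 + 15 = 130
  roll 4: 70 + 30 + 25 = 125
This matches the lower bound, so 4 is optimal.

4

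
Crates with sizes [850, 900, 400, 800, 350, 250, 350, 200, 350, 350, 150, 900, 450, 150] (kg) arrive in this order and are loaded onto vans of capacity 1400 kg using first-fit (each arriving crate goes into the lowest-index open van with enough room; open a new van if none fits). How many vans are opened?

5

  850 → van 1 (new)  [load 850/1400]
  900 → van 2 (new)  [load 900/1400]
  400 → van 1  [load 1250/1400]
  800 → van 3 (new)  [load 800/1400]
  350 → van 2  [load 1250/1400]
  250 → van 3  [load 1050/1400]
  350 → van 3  [load 1400/1400]
  200 → van 4 (new)  [load 200/1400]
  350 → van 4  [load 550/1400]
  350 → van 4  [load 900/1400]
  150 → van 1  [load 1400/1400]
  900 → van 5 (new)  [load 900/1400]
  450 → van 4  [load 1350/1400]
  150 → van 2  [load 1400/1400]
5 vans opened.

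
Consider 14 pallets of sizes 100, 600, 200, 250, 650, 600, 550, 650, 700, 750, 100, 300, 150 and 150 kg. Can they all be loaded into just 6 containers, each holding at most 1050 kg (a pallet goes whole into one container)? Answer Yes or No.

No

Total = 5750 kg; ⌈5750/1050⌉ = 6.
7 pallets each exceed half the capacity and cannot share a container, forcing at least 7 containers.
At least 7 containers are required, but only 6 are allowed.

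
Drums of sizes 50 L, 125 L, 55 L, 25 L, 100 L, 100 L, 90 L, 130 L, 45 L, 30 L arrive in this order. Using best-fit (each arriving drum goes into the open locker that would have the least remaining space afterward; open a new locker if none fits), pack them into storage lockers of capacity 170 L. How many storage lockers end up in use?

6

  50 → locker 1 (new)  [load 50/170]
  125 → locker 2 (new)  [load 125/170]
  55 → locker 1  [load 105/170]
  25 → locker 2  [load 150/170]
  100 → locker 3 (new)  [load 100/170]
  100 → locker 4 (new)  [load 100/170]
  90 → locker 5 (new)  [load 90/170]
  130 → locker 6 (new)  [load 130/170]
  45 → locker 1  [load 150/170]
  30 → locker 6  [load 160/170]
6 storage lockers opened.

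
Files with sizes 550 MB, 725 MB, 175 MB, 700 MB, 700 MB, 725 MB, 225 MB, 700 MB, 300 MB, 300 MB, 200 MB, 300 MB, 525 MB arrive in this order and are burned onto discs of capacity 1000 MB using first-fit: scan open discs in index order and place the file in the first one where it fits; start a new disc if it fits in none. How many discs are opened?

7

  550 → disc 1 (new)  [load 550/1000]
  725 → disc 2 (new)  [load 725/1000]
  175 → disc 1  [load 725/1000]
  700 → disc 3 (new)  [load 700/1000]
  700 → disc 4 (new)  [load 700/1000]
  725 → disc 5 (new)  [load 725/1000]
  225 → disc 1  [load 950/1000]
  700 → disc 6 (new)  [load 700/1000]
  300 → disc 3  [load 1000/1000]
  300 → disc 4  [load 1000/1000]
  200 → disc 2  [load 925/1000]
  300 → disc 6  [load 1000/1000]
  525 → disc 7 (new)  [load 525/1000]
7 discs opened.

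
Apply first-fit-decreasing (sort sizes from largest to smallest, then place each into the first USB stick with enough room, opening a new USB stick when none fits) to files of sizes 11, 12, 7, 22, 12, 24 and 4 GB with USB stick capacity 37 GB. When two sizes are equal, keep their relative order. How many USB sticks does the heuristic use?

Sorted descending: 24, 22, 12, 12, 11, 7, 4.
  24 → USB stick 1 (new)  [load 24/37]
  22 → USB stick 2 (new)  [load 22/37]
  12 → USB stick 1  [load 36/37]
  12 → USB stick 2  [load 34/37]
  11 → USB stick 3 (new)  [load 11/37]
  7 → USB stick 3  [load 18/37]
  4 → USB stick 3  [load 22/37]
3 USB sticks opened.

3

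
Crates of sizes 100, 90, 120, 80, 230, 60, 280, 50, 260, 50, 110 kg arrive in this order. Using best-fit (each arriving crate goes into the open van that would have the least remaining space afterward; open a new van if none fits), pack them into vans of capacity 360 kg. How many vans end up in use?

  100 → van 1 (new)  [load 100/360]
  90 → van 1  [load 190/360]
  120 → van 1  [load 310/360]
  80 → van 2 (new)  [load 80/360]
  230 → van 2  [load 310/360]
  60 → van 3 (new)  [load 60/360]
  280 → van 3  [load 340/360]
  50 → van 1  [load 360/360]
  260 → van 4 (new)  [load 260/360]
  50 → van 2  [load 360/360]
  110 → van 5 (new)  [load 110/360]
5 vans opened.

5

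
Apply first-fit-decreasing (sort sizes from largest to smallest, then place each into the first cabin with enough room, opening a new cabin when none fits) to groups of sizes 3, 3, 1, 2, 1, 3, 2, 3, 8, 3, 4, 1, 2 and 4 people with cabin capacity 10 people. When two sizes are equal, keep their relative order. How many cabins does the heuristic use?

Sorted descending: 8, 4, 4, 3, 3, 3, 3, 3, 2, 2, 2, 1, 1, 1.
  8 → cabin 1 (new)  [load 8/10]
  4 → cabin 2 (new)  [load 4/10]
  4 → cabin 2  [load 8/10]
  3 → cabin 3 (new)  [load 3/10]
  3 → cabin 3  [load 6/10]
  3 → cabin 3  [load 9/10]
  3 → cabin 4 (new)  [load 3/10]
  3 → cabin 4  [load 6/10]
  2 → cabin 1  [load 10/10]
  2 → cabin 2  [load 10/10]
  2 → cabin 4  [load 8/10]
  1 → cabin 3  [load 10/10]
  1 → cabin 4  [load 9/10]
  1 → cabin 4  [load 10/10]
4 cabins opened.

4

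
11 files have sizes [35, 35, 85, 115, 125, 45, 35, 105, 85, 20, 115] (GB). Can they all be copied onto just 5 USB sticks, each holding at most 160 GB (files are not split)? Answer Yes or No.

No

Total = 800 GB; ⌈800/160⌉ = 5.
6 files each exceed half the capacity and cannot share a USB stick, forcing at least 6 USB sticks.
At least 6 USB sticks are required, but only 5 are allowed.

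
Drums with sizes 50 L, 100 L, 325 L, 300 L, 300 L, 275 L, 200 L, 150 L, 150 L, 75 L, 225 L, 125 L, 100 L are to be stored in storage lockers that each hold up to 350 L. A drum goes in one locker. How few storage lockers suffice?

Total = 325 + 300 + 300 + 275 + 225 + 200 + 150 + 150 + 125 + 100 + 100 + 75 + 50 = 2375 L.
Lower bound: ⌈2375/350⌉ = 7 storage lockers.
A packing using 7 storage lockers:
  locker 1: 325 = 325
  locker 2: 300 + 50 = 350
  locker 3: 300 = 300
  locker 4: 275 + 75 = 350
  locker 5: 225 + 125 = 350
  locker 6: 200 + 150 = 350
  locker 7: 150 + 100 + 100 = 350
This matches the lower bound, so 7 is optimal.

7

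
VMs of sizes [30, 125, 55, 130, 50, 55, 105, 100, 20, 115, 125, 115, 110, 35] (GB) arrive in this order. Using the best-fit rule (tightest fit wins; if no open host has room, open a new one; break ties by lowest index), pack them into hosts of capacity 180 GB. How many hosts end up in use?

  30 → host 1 (new)  [load 30/180]
  125 → host 1  [load 155/180]
  55 → host 2 (new)  [load 55/180]
  130 → host 3 (new)  [load 130/180]
  50 → host 3  [load 180/180]
  55 → host 2  [load 110/180]
  105 → host 4 (new)  [load 105/180]
  100 → host 5 (new)  [load 100/180]
  20 → host 1  [load 175/180]
  115 → host 6 (new)  [load 115/180]
  125 → host 7 (new)  [load 125/180]
  115 → host 8 (new)  [load 115/180]
  110 → host 9 (new)  [load 110/180]
  35 → host 7  [load 160/180]
9 hosts opened.

9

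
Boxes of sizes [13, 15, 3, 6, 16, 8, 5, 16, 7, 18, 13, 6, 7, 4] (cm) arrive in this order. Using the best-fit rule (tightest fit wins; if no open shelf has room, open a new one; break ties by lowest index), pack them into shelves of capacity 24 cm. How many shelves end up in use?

6

  13 → shelf 1 (new)  [load 13/24]
  15 → shelf 2 (new)  [load 15/24]
  3 → shelf 2  [load 18/24]
  6 → shelf 2  [load 24/24]
  16 → shelf 3 (new)  [load 16/24]
  8 → shelf 3  [load 24/24]
  5 → shelf 1  [load 18/24]
  16 → shelf 4 (new)  [load 16/24]
  7 → shelf 4  [load 23/24]
  18 → shelf 5 (new)  [load 18/24]
  13 → shelf 6 (new)  [load 13/24]
  6 → shelf 1  [load 24/24]
  7 → shelf 6  [load 20/24]
  4 → shelf 6  [load 24/24]
6 shelves opened.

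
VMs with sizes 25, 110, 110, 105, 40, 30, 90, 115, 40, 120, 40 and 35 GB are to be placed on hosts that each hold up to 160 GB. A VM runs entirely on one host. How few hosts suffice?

6

Total = 120 + 115 + 110 + 110 + 105 + 90 + 40 + 40 + 40 + 35 + 30 + 25 = 860 GB.
Lower bound: ⌈860/160⌉ = 6 hosts.
A packing using 6 hosts:
  host 1: 120 + 40 = 160
  host 2: 115 + 40 = 155
  host 3: 110 + 40 = 150
  host 4: 110 + 35 = 145
  host 5: 105 + 30 + 25 = 160
  host 6: 90 = 90
This matches the lower bound, so 6 is optimal.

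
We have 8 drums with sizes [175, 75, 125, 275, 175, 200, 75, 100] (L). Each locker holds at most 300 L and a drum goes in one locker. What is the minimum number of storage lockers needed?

5

Total = 275 + 200 + 175 + 175 + 125 + 100 + 75 + 75 = 1200 L.
Lower bound: ⌈1200/300⌉ = 4 storage lockers.
A packing using 5 storage lockers:
  locker 1: 275 = 275
  locker 2: 200 + 100 = 300
  locker 3: 175 + 125 = 300
  locker 4: 175 + 75 = 250
  locker 5: 75 = 75
No arrangement into 4 storage lockers stays within capacity, so 5 is optimal.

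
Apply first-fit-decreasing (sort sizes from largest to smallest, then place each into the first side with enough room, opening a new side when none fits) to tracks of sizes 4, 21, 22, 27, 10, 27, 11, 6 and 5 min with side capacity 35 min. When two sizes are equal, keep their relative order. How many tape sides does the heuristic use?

4

Sorted descending: 27, 27, 22, 21, 11, 10, 6, 5, 4.
  27 → side 1 (new)  [load 27/35]
  27 → side 2 (new)  [load 27/35]
  22 → side 3 (new)  [load 22/35]
  21 → side 4 (new)  [load 21/35]
  11 → side 3  [load 33/35]
  10 → side 4  [load 31/35]
  6 → side 1  [load 33/35]
  5 → side 2  [load 32/35]
  4 → side 4  [load 35/35]
4 tape sides opened.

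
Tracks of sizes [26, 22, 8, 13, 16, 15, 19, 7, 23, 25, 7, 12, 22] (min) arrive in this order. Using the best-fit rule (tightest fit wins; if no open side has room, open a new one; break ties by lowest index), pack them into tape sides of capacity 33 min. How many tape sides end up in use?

8

  26 → side 1 (new)  [load 26/33]
  22 → side 2 (new)  [load 22/33]
  8 → side 2  [load 30/33]
  13 → side 3 (new)  [load 13/33]
  16 → side 3  [load 29/33]
  15 → side 4 (new)  [load 15/33]
  19 → side 5 (new)  [load 19/33]
  7 → side 1  [load 33/33]
  23 → side 6 (new)  [load 23/33]
  25 → side 7 (new)  [load 25/33]
  7 → side 7  [load 32/33]
  12 → side 5  [load 31/33]
  22 → side 8 (new)  [load 22/33]
8 tape sides opened.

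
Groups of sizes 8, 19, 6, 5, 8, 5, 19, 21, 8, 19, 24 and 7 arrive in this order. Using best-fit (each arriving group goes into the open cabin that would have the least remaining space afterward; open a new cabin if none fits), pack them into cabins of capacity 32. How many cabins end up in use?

6

  8 → cabin 1 (new)  [load 8/32]
  19 → cabin 1  [load 27/32]
  6 → cabin 2 (new)  [load 6/32]
  5 → cabin 1  [load 32/32]
  8 → cabin 2  [load 14/32]
  5 → cabin 2  [load 19/32]
  19 → cabin 3 (new)  [load 19/32]
  21 → cabin 4 (new)  [load 21/32]
  8 → cabin 4  [load 29/32]
  19 → cabin 5 (new)  [load 19/32]
  24 → cabin 6 (new)  [load 24/32]
  7 → cabin 6  [load 31/32]
6 cabins opened.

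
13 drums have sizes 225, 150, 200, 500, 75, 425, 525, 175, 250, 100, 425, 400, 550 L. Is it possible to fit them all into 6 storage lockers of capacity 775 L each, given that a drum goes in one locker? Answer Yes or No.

A valid assignment using 6 storage lockers:
  locker 1: 550 + 225 = 775
  locker 2: 525 + 250 = 775
  locker 3: 500 + 200 + 75 = 775
  locker 4: 425 + 175 + 150 = 750
  locker 5: 425 + 100 = 525
  locker 6: 400 = 400
Every load is within 775 L, so 6 storage lockers suffice.

Yes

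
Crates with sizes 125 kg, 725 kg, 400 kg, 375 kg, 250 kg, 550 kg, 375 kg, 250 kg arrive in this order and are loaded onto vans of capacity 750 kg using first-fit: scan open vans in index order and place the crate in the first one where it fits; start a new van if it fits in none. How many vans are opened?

  125 → van 1 (new)  [load 125/750]
  725 → van 2 (new)  [load 725/750]
  400 → van 1  [load 525/750]
  375 → van 3 (new)  [load 375/750]
  250 → van 3  [load 625/750]
  550 → van 4 (new)  [load 550/750]
  375 → van 5 (new)  [load 375/750]
  250 → van 5  [load 625/750]
5 vans opened.

5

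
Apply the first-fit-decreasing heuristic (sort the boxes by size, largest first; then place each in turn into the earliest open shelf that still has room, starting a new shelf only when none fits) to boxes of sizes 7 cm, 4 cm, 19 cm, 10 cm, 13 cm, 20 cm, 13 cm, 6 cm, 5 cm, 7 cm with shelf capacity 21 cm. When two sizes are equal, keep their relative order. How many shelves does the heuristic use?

Sorted descending: 20, 19, 13, 13, 10, 7, 7, 6, 5, 4.
  20 → shelf 1 (new)  [load 20/21]
  19 → shelf 2 (new)  [load 19/21]
  13 → shelf 3 (new)  [load 13/21]
  13 → shelf 4 (new)  [load 13/21]
  10 → shelf 5 (new)  [load 10/21]
  7 → shelf 3  [load 20/21]
  7 → shelf 4  [load 20/21]
  6 → shelf 5  [load 16/21]
  5 → shelf 5  [load 21/21]
  4 → shelf 6 (new)  [load 4/21]
6 shelves opened.

6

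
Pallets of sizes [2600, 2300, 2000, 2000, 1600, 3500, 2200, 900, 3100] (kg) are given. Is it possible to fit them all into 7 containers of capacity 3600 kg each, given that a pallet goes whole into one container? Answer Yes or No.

Yes

A valid assignment using 7 containers:
  container 1: 3500 = 3500
  container 2: 3100 = 3100
  container 3: 2600 + 900 = 3500
  container 4: 2300 = 2300
  container 5: 2200 = 2200
  container 6: 2000 + 1600 = 3600
  container 7: 2000 = 2000
Every load is within 3600 kg, so 7 containers suffice.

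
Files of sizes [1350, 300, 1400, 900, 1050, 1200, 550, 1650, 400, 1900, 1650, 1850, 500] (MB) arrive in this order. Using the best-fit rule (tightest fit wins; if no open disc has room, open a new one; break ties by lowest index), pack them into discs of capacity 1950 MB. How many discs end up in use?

9

  1350 → disc 1 (new)  [load 1350/1950]
  300 → disc 1  [load 1650/1950]
  1400 → disc 2 (new)  [load 1400/1950]
  900 → disc 3 (new)  [load 900/1950]
  1050 → disc 3  [load 1950/1950]
  1200 → disc 4 (new)  [load 1200/1950]
  550 → disc 2  [load 1950/1950]
  1650 → disc 5 (new)  [load 1650/1950]
  400 → disc 4  [load 1600/1950]
  1900 → disc 6 (new)  [load 1900/1950]
  1650 → disc 7 (new)  [load 1650/1950]
  1850 → disc 8 (new)  [load 1850/1950]
  500 → disc 9 (new)  [load 500/1950]
9 discs opened.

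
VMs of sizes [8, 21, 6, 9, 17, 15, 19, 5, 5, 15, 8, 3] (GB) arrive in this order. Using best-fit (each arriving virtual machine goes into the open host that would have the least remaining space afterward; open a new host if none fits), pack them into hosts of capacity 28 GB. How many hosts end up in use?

  8 → host 1 (new)  [load 8/28]
  21 → host 2 (new)  [load 21/28]
  6 → host 2  [load 27/28]
  9 → host 1  [load 17/28]
  17 → host 3 (new)  [load 17/28]
  15 → host 4 (new)  [load 15/28]
  19 → host 5 (new)  [load 19/28]
  5 → host 5  [load 24/28]
  5 → host 1  [load 22/28]
  15 → host 6 (new)  [load 15/28]
  8 → host 3  [load 25/28]
  3 → host 3  [load 28/28]
6 hosts opened.

6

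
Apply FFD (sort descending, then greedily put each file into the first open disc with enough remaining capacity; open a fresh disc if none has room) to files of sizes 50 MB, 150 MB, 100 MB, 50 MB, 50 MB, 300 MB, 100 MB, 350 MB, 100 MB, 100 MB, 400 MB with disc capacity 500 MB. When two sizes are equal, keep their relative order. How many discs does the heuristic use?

4

Sorted descending: 400, 350, 300, 150, 100, 100, 100, 100, 50, 50, 50.
  400 → disc 1 (new)  [load 400/500]
  350 → disc 2 (new)  [load 350/500]
  300 → disc 3 (new)  [load 300/500]
  150 → disc 2  [load 500/500]
  100 → disc 1  [load 500/500]
  100 → disc 3  [load 400/500]
  100 → disc 3  [load 500/500]
  100 → disc 4 (new)  [load 100/500]
  50 → disc 4  [load 150/500]
  50 → disc 4  [load 200/500]
  50 → disc 4  [load 250/500]
4 discs opened.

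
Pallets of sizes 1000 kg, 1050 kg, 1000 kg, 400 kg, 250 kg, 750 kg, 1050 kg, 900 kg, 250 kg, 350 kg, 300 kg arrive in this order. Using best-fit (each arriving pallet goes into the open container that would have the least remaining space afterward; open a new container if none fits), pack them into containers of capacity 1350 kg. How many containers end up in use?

  1000 → container 1 (new)  [load 1000/1350]
  1050 → container 2 (new)  [load 1050/1350]
  1000 → container 3 (new)  [load 1000/1350]
  400 → container 4 (new)  [load 400/1350]
  250 → container 2  [load 1300/1350]
  750 → container 4  [load 1150/1350]
  1050 → container 5 (new)  [load 1050/1350]
  900 → container 6 (new)  [load 900/1350]
  250 → container 5  [load 1300/1350]
  350 → container 1  [load 1350/1350]
  300 → container 3  [load 1300/1350]
6 containers opened.

6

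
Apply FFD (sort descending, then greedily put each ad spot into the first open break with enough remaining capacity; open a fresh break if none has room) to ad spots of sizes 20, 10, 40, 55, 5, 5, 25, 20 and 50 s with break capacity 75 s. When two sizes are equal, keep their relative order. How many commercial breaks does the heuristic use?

4

Sorted descending: 55, 50, 40, 25, 20, 20, 10, 5, 5.
  55 → break 1 (new)  [load 55/75]
  50 → break 2 (new)  [load 50/75]
  40 → break 3 (new)  [load 40/75]
  25 → break 2  [load 75/75]
  20 → break 1  [load 75/75]
  20 → break 3  [load 60/75]
  10 → break 3  [load 70/75]
  5 → break 3  [load 75/75]
  5 → break 4 (new)  [load 5/75]
4 commercial breaks opened.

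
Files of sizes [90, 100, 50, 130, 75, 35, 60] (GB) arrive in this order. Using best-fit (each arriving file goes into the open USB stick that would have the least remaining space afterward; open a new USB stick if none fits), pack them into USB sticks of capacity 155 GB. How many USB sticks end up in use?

  90 → USB stick 1 (new)  [load 90/155]
  100 → USB stick 2 (new)  [load 100/155]
  50 → USB stick 2  [load 150/155]
  130 → USB stick 3 (new)  [load 130/155]
  75 → USB stick 4 (new)  [load 75/155]
  35 → USB stick 1  [load 125/155]
  60 → USB stick 4  [load 135/155]
4 USB sticks opened.

4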